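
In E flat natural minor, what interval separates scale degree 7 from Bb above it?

Scale degree 7 of Eb natural minor is Db.
Db up to Bb: letters D→B make it a sixth; 9 semitones makes it major.

major sixth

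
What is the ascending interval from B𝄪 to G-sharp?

diminished sixth

Counting letters B–C–D–E–F–G gives a sixth.
B##→G# = 7 semitones, 2 narrower than the major sixth (9), so diminished.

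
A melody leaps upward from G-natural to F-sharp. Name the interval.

major seventh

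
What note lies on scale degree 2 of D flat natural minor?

Eb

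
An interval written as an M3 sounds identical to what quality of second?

doubly augmented

A major third spans 4 semitones.
A second spanning 4 semitones is doubly augmented (the major second is 2).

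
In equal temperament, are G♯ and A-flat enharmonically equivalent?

G# = pitch class 8 and Ab = pitch class 8 — the same pitch class, so they are enharmonic equivalents.

Yes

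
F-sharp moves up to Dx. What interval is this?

augmented sixth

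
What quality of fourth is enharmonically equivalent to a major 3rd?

diminished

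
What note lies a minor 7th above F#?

F up a major seventh is E, so the target letter is E.
From F#, a minor seventh is 10 semitones up: E.

E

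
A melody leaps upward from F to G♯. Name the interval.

augmented second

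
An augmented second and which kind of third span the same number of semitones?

minor

An augmented second spans 3 semitones.
A third spanning 3 semitones is minor (the major third is 4).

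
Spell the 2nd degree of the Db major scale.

Eb

The Db major scale runs Db Eb F Gb Ab Bb C.
Degree 2 is Eb.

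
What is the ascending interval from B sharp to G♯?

minor sixth

Counting letters B–C–D–E–F–G gives a sixth.
B#→G# = 8 semitones, 1 narrower than the major sixth (9), so minor.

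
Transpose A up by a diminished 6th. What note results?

Fb

A up a major sixth is F#, so the target letter is F.
From A, a diminished sixth is 7 semitones up: Fb.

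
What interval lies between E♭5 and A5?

augmented fourth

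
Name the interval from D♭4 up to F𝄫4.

diminished third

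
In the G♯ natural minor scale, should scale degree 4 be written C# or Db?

C#

Each scale degree takes a distinct letter name. Degree 4 of a scale on G must use the letter C.
C# and Db are enharmonically the same pitch, but only C# uses the letter C, so it is the correct spelling here.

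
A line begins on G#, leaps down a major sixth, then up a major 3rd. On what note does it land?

A major sixth down from G# is B (letter B, 9 semitones down).
A major third up from B is D# (letter D, 4 semitones up).

D#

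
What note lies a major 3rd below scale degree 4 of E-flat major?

Scale degree 4 of Eb major is Ab.
A major third (4 semitones) below Ab lands on the letter F, giving Fb.

Fb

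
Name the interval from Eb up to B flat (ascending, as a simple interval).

The letter names run E→B, a span of 4 letter steps, so the interval is some kind of fifth.
Eb to Bb is 7 semitones. A perfect fifth is 7, so 7 makes it perfect.

perfect fifth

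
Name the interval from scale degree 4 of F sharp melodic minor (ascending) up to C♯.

Scale degree 4 of F# melodic minor (ascending) is B.
B up to C#: letters B→C make it a second; 2 semitones makes it major.

major second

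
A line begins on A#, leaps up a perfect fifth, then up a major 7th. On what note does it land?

D##

A perfect fifth up from A# is E# (letter E, 7 semitones up).
A major seventh up from E# is D## (letter D, 11 semitones up).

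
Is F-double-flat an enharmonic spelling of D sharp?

Fbb is pitch class 3; D# is pitch class 3.
All spellings map to pitch class 3, so they are enharmonically equivalent.

Yes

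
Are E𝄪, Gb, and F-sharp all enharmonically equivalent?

Yes

E## = pitch class 6 and Gb = pitch class 6 and F# = pitch class 6 — the same pitch class, so they are enharmonic equivalents.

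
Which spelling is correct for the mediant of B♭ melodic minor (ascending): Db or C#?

Db

Each scale degree takes a distinct letter name. Degree 3 of a scale on B must use the letter D.
Db and C# are enharmonically the same pitch, but only Db uses the letter D, so it is the correct spelling here.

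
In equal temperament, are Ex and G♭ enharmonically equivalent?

Yes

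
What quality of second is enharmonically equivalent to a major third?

doubly augmented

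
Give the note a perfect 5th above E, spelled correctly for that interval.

B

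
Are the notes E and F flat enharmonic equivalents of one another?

Yes

E is pitch class 4; Fb is pitch class 4.
All spellings map to pitch class 4, so they are enharmonically equivalent.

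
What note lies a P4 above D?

G

A fourth above D lands on the letter G.
A perfect fourth spans 5 semitones, so D moves to pitch class 7. On the letter G that is G.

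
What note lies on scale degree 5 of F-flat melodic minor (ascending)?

Cb

Degree 5 takes the letter 4 steps above F, which is C.
In melodic minor (ascending), degree 5 sits 7 semitones above the tonic. Fb + 7 semitones is pitch class 11, spelled on C as Cb.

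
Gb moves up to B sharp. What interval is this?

doubly augmented third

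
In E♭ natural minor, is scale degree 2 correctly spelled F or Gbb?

Each scale degree takes a distinct letter name. Degree 2 of a scale on E must use the letter F.
F and Gbb are enharmonically the same pitch, but only F uses the letter F, so it is the correct spelling here.

F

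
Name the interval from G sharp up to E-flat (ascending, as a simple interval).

diminished sixth

Counting letters G–A–B–C–D–E gives a sixth.
G#→Eb = 7 semitones, 2 narrower than the major sixth (9), so diminished.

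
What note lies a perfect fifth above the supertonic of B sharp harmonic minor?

G##

The supertonic of B# harmonic minor is C##.
A perfect fifth (7 semitones) above C## lands on the letter G, giving G##.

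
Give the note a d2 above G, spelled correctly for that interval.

Abb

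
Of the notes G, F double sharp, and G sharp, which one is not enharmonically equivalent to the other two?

G#

In 12-tone equal temperament, enharmonic equivalents share a pitch class. G is pitch class 7; F## is pitch class 7; G# is pitch class 8.
G and F## share pitch class 7, while G# is pitch class 8.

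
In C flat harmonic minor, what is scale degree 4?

Degree 4 takes the letter 3 steps above C, which is F.
In harmonic minor, degree 4 sits 5 semitones above the tonic. Cb + 5 semitones is pitch class 4, spelled on F as Fb.

Fb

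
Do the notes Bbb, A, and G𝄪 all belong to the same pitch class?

Yes

Bbb = pitch class 9 and A = pitch class 9 and G## = pitch class 9 — the same pitch class, so they are enharmonic equivalents.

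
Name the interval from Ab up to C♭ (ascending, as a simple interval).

minor third

Counting letters A–B–C gives a third.
Ab→Cb = 3 semitones, 1 narrower than the major third (4), so minor.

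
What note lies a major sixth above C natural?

A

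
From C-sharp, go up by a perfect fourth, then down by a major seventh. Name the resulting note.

A perfect fourth up from C# is F# (letter F, 5 semitones up).
A major seventh down from F# is G (letter G, 11 semitones down).

G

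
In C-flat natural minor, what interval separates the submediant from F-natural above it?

The submediant of Cb natural minor is Abb.
Abb up to F: letters A→F make it a sixth; 10 semitones makes it augmented.

augmented sixth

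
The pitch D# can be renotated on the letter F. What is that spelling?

Fbb

Plain F sits 2 semitones above D#, so on the letter F the same pitch needs a double flat: Fbb.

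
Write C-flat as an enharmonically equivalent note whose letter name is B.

B

Plain B sits at the same pitch as Cb, so on the letter B the same pitch needs a natural: B.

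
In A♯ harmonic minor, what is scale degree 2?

Degree 2 takes the letter 1 step above A, which is B.
In harmonic minor, degree 2 sits 2 semitones above the tonic. A# + 2 semitones is pitch class 0, spelled on B as B#.

B#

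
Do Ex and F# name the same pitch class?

Yes

E## = pitch class 6 and F# = pitch class 6 — the same pitch class, so they are enharmonic equivalents.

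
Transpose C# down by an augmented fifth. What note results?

C down a perfect fifth is F, so the target letter is F.
From C#, an augmented fifth is 8 semitones down: F.

F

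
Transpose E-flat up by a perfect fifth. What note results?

Bb

E up a perfect fifth is B, so the target letter is B.
From Eb, a perfect fifth is 7 semitones up: Bb.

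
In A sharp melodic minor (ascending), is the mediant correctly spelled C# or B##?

C#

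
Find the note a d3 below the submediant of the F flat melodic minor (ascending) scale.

The submediant of Fb melodic minor (ascending) is Db.
A diminished third (2 semitones) below Db lands on the letter B, giving B.

B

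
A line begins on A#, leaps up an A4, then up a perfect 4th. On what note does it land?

An augmented fourth up from A# is D## (letter D, 6 semitones up).
A perfect fourth up from D## is G## (letter G, 5 semitones up).

G##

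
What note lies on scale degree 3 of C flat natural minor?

Ebb

The Cb natural minor scale runs Cb Db Ebb Fb Gb Abb Bbb.
Degree 3 is Ebb.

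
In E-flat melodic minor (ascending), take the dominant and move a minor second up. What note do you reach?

Cb

The dominant of Eb melodic minor (ascending) is Bb.
A minor second (1 semitone) above Bb lands on the letter C, giving Cb.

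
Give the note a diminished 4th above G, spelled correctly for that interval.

A fourth above G lands on the letter C.
A diminished fourth spans 4 semitones, so G moves to pitch class 11. On the letter C that is Cb.

Cb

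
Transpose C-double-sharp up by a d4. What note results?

F#

C up a perfect fourth is F, so the target letter is F.
From C##, a diminished fourth is 4 semitones up: F#.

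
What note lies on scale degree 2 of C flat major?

Db

Degree 2 takes the letter 1 step above C, which is D.
In major, degree 2 sits 2 semitones above the tonic. Cb + 2 semitones is pitch class 1, spelled on D as Db.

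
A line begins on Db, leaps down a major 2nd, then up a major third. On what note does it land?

A major second down from Db is Cb (letter C, 2 semitones down).
A major third up from Cb is Eb (letter E, 4 semitones up).

Eb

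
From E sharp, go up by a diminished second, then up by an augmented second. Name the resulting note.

G#

A diminished second up from E# is F (letter F, 0 semitones up).
An augmented second up from F is G# (letter G, 3 semitones up).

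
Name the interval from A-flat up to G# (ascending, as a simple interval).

augmented seventh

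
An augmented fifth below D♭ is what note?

Gbb

D down a perfect fifth is G, so the target letter is G.
From Db, an augmented fifth is 8 semitones down: Gbb.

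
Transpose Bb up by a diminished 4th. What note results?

B up a perfect fourth is E, so the target letter is E.
From Bb, a diminished fourth is 4 semitones up: Ebb.

Ebb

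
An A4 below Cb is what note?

Gbb

A fourth below C lands on the letter G.
An augmented fourth spans 6 semitones, so Cb moves to pitch class 5. On the letter G that is Gbb.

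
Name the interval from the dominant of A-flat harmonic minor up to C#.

The dominant of Ab harmonic minor is Eb.
Eb up to C#: letters E→C make it a sixth; 10 semitones makes it augmented.

augmented sixth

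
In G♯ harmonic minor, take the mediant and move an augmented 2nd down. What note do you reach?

The mediant of G# harmonic minor is B.
An augmented second (3 semitones) below B lands on the letter A, giving Ab.

Ab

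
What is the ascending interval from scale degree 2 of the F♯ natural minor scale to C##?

Scale degree 2 of F# natural minor is G#.
G# up to C##: letters G→C make it a fourth; 6 semitones makes it augmented.

augmented fourth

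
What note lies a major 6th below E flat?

A sixth below E lands on the letter G.
A major sixth spans 9 semitones, so Eb moves to pitch class 6. On the letter G that is Gb.

Gb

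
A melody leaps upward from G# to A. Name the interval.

minor second

Counting letters G–A gives a second.
G#→A = 1 semitone, 1 narrower than the major second (2), so minor.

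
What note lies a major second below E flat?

Db

A second below E lands on the letter D.
A major second spans 2 semitones, so Eb moves to pitch class 1. On the letter D that is Db.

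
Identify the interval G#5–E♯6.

major sixth

Counting letters G–A–B–C–D–E gives a sixth.
G#→E# = 9 semitones, exactly the major sixth.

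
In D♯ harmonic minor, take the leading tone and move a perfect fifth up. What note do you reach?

G##

The leading tone of D# harmonic minor is C##.
A perfect fifth (7 semitones) above C## lands on the letter G, giving G##.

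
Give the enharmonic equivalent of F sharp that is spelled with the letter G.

F# is pitch class 6. The letter G alone is pitch class 7.
To reach pitch class 6 from G requires an offset of -1 semitone, i.e. flat: Gb.

Gb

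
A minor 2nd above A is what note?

Bb

A second above A lands on the letter B.
A minor second spans 1 semitone, so A moves to pitch class 10. On the letter B that is Bb.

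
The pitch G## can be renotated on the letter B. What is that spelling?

Bbb

G## is pitch class 9. The letter B alone is pitch class 11.
To reach pitch class 9 from B requires an offset of -2 semitones, i.e. double flat: Bbb.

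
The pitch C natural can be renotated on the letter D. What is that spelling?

C is pitch class 0. The letter D alone is pitch class 2.
To reach pitch class 0 from D requires an offset of -2 semitones, i.e. double flat: Dbb.

Dbb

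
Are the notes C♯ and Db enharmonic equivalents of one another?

C# = pitch class 1 and Db = pitch class 1 — the same pitch class, so they are enharmonic equivalents.

Yes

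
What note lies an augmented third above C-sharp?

E##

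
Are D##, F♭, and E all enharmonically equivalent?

D## = pitch class 4 and Fb = pitch class 4 and E = pitch class 4 — the same pitch class, so they are enharmonic equivalents.

Yes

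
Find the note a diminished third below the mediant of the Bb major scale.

The mediant of Bb major is D.
A diminished third (2 semitones) below D lands on the letter B, giving B#.

B#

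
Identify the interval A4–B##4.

doubly augmented second

Counting letters A–B gives a second.
A→B## = 4 semitones, 2 wider than the major second (2), so doubly augmented.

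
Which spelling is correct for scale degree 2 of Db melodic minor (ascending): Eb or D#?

Eb

Each scale degree takes a distinct letter name. Degree 2 of a scale on D must use the letter E.
Eb and D# are enharmonically the same pitch, but only Eb uses the letter E, so it is the correct spelling here.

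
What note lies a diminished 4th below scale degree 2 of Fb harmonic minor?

D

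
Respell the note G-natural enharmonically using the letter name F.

F##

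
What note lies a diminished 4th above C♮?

C up a perfect fourth is F, so the target letter is F.
From C, a diminished fourth is 4 semitones up: Fb.

Fb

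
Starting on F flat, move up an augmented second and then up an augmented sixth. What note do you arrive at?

An augmented second up from Fb is G (letter G, 3 semitones up).
An augmented sixth up from G is E# (letter E, 10 semitones up).

E#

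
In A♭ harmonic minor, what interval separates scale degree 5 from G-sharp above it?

augmented third

Scale degree 5 of Ab harmonic minor is Eb.
Eb up to G#: letters E→G make it a third; 5 semitones makes it augmented.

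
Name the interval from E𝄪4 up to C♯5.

diminished sixth

Counting letters E–F–G–A–B–C gives a sixth.
E##→C# = 7 semitones, 2 narrower than the major sixth (9), so diminished.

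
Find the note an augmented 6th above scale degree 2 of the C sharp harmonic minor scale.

B##

Scale degree 2 of C# harmonic minor is D#.
An augmented sixth (10 semitones) above D# lands on the letter B, giving B##.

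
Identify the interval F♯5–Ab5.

diminished third

Counting letters F–G–A gives a third.
F#→Ab = 2 semitones, 2 narrower than the major third (4), so diminished.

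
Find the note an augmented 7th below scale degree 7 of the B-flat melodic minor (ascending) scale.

Scale degree 7 of Bb melodic minor (ascending) is A.
An augmented seventh (12 semitones) below A lands on the letter B, giving Bbb.

Bbb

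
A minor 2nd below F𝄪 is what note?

E##

A second below F lands on the letter E.
A minor second spans 1 semitone, so F## moves to pitch class 6. On the letter E that is E##.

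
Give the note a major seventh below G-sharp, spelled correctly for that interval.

A

A seventh below G lands on the letter A.
A major seventh spans 11 semitones, so G# moves to pitch class 9. On the letter A that is A.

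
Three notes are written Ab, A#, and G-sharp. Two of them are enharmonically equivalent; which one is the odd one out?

In 12-tone equal temperament, enharmonic equivalents share a pitch class. Ab is pitch class 8; A# is pitch class 10; G# is pitch class 8.
Ab and G# share pitch class 8, while A# is pitch class 10.

A#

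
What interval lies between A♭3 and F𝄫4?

Counting letters A–B–C–D–E–F gives a sixth.
Ab→Fbb = 7 semitones, 2 narrower than the major sixth (9), so diminished.

diminished sixth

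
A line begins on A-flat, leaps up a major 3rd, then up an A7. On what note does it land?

A major third up from Ab is C (letter C, 4 semitones up).
An augmented seventh up from C is B# (letter B, 12 semitones up).

B#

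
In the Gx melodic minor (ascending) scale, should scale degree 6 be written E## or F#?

Each scale degree takes a distinct letter name. Degree 6 of a scale on G must use the letter E.
E## and F# are enharmonically the same pitch, but only E## uses the letter E, so it is the correct spelling here.

E##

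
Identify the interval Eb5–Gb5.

minor third

Counting letters E–F–G gives a third.
Eb→Gb = 3 semitones, 1 narrower than the major third (4), so minor.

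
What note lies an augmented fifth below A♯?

D

A fifth below A lands on the letter D.
An augmented fifth spans 8 semitones, so A# moves to pitch class 2. On the letter D that is D.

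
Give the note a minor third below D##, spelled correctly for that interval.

B##

A third below D lands on the letter B.
A minor third spans 3 semitones, so D## moves to pitch class 1. On the letter B that is B##.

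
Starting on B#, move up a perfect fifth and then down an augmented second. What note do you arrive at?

E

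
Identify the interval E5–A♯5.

Counting letters E–F–G–A gives a fourth.
E→A# = 6 semitones, 1 wider than the perfect fourth (5), so augmented.

augmented fourth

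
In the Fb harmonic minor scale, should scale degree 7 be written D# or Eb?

Each scale degree takes a distinct letter name. Degree 7 of a scale on F must use the letter E.
Eb and D# are enharmonically the same pitch, but only Eb uses the letter E, so it is the correct spelling here.

Eb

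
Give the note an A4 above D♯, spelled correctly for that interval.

G##

A fourth above D lands on the letter G.
An augmented fourth spans 6 semitones, so D# moves to pitch class 9. On the letter G that is G##.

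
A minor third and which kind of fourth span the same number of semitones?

doubly diminished

A minor third spans 3 semitones.
A fourth spanning 3 semitones is doubly diminished (the perfect fourth is 5).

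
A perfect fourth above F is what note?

Bb

A fourth above F lands on the letter B.
A perfect fourth spans 5 semitones, so F moves to pitch class 10. On the letter B that is Bb.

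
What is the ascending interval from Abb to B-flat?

Counting letters A–B gives a second.
Abb→Bb = 3 semitones, 1 wider than the major second (2), so augmented.

augmented second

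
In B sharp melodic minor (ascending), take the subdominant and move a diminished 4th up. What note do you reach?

A

The subdominant of B# melodic minor (ascending) is E#.
A diminished fourth (4 semitones) above E# lands on the letter A, giving A.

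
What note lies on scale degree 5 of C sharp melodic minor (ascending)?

G#

Degree 5 takes the letter 4 steps above C, which is G.
In melodic minor (ascending), degree 5 sits 7 semitones above the tonic. C# + 7 semitones is pitch class 8, spelled on G as G#.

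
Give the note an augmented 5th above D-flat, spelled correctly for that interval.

A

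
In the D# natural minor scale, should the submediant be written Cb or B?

B

Each scale degree takes a distinct letter name. Degree 6 of a scale on D must use the letter B.
B and Cb are enharmonically the same pitch, but only B uses the letter B, so it is the correct spelling here.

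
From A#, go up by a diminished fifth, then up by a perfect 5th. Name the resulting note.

A diminished fifth up from A# is E (letter E, 6 semitones up).
A perfect fifth up from E is B (letter B, 7 semitones up).

B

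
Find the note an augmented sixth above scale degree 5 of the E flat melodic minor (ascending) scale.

G#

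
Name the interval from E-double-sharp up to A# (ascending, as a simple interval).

diminished fourth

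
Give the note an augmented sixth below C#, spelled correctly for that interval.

Eb

C down a major sixth is Eb, so the target letter is E.
From C#, an augmented sixth is 10 semitones down: Eb.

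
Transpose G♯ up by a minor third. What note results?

B

G up a major third is B, so the target letter is B.
From G#, a minor third is 3 semitones up: B.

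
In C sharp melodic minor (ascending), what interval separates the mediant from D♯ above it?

major seventh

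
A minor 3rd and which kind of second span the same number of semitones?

augmented

A minor third spans 3 semitones.
A second spanning 3 semitones is augmented (the major second is 2).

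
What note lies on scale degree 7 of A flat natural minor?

The Ab natural minor scale runs Ab Bb Cb Db Eb Fb Gb.
Degree 7 is Gb.

Gb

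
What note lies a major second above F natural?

G

F up a major second is G, so the target letter is G.
From F, a major second is 2 semitones up: G.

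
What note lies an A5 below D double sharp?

G#

A fifth below D lands on the letter G.
An augmented fifth spans 8 semitones, so D## moves to pitch class 8. On the letter G that is G#.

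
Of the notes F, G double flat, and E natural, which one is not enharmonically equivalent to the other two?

E

In 12-tone equal temperament, enharmonic equivalents share a pitch class. F is pitch class 5; Gbb is pitch class 5; E is pitch class 4.
F and Gbb share pitch class 5, while E is pitch class 4.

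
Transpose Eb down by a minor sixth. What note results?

E down a major sixth is G, so the target letter is G.
From Eb, a minor sixth is 8 semitones down: G.

G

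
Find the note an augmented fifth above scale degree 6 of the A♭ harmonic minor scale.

C

Scale degree 6 of Ab harmonic minor is Fb.
An augmented fifth (8 semitones) above Fb lands on the letter C, giving C.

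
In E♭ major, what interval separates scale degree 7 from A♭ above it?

diminished fifth

Scale degree 7 of Eb major is D.
D up to Ab: letters D→A make it a fifth; 6 semitones makes it diminished.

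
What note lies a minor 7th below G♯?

A seventh below G lands on the letter A.
A minor seventh spans 10 semitones, so G# moves to pitch class 10. On the letter A that is A#.

A#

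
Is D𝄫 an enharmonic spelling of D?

No

Dbb is pitch class 0; D is pitch class 2.
The pitch classes differ (0 vs. 2), so they are not enharmonic equivalents.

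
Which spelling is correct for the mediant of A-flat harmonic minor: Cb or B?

Cb

Each scale degree takes a distinct letter name. Degree 3 of a scale on A must use the letter C.
Cb and B are enharmonically the same pitch, but only Cb uses the letter C, so it is the correct spelling here.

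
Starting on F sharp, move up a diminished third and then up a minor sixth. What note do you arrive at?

Fb

A diminished third up from F# is Ab (letter A, 2 semitones up).
A minor sixth up from Ab is Fb (letter F, 8 semitones up).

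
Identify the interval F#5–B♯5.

Counting letters F–G–A–B gives a fourth.
F#→B# = 6 semitones, 1 wider than the perfect fourth (5), so augmented.

augmented fourth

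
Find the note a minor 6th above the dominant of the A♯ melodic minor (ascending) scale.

C#

The dominant of A# melodic minor (ascending) is E#.
A minor sixth (8 semitones) above E# lands on the letter C, giving C#.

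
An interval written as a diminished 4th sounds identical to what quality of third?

major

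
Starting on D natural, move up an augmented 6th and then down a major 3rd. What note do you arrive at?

An augmented sixth up from D is B# (letter B, 10 semitones up).
A major third down from B# is G# (letter G, 4 semitones down).

G#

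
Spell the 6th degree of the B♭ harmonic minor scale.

The Bb harmonic minor scale runs Bb C Db Eb F Gb A.
Degree 6 is Gb.

Gb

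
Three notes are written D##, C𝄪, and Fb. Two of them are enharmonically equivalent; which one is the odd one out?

C##

In 12-tone equal temperament, enharmonic equivalents share a pitch class. D## is pitch class 4; C## is pitch class 2; Fb is pitch class 4.
D## and Fb share pitch class 4, while C## is pitch class 2.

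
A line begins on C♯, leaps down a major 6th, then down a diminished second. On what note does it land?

A major sixth down from C# is E (letter E, 9 semitones down).
A diminished second down from E is D## (letter D, 0 semitones down).

D##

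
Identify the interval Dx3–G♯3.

The letter names run D→G, a span of 3 letter steps, so the interval is some kind of fourth.
D## to G# is 4 semitones. A perfect fourth is 5, so 4 makes it diminished.

diminished fourth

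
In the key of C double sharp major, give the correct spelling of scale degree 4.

Degree 4 takes the letter 3 steps above C, which is F.
In major, degree 4 sits 5 semitones above the tonic. C## + 5 semitones is pitch class 7, spelled on F as F##.

F##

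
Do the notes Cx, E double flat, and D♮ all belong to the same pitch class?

Yes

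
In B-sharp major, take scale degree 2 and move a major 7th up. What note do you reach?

Scale degree 2 of B# major is C##.
A major seventh (11 semitones) above C## lands on the letter B, giving B##.

B##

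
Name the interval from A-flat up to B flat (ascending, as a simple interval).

major second

The letter names run A→B, a span of 1 letter step, so the interval is some kind of second.
Ab to Bb is 2 semitones. A major second is 2, so 2 makes it major.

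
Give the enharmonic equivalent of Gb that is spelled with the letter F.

Plain F sits 1 semitone below Gb, so on the letter F the same pitch needs a sharp: F#.

F#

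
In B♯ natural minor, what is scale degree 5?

F##

The B# natural minor scale runs B# C## D# E# F## G# A#.
Degree 5 is F##.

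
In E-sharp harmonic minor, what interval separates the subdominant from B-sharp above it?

The subdominant of E# harmonic minor is A#.
A# up to B#: letters A→B make it a second; 2 semitones makes it major.

major second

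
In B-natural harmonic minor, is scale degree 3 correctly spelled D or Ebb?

Each scale degree takes a distinct letter name. Degree 3 of a scale on B must use the letter D.
D and Ebb are enharmonically the same pitch, but only D uses the letter D, so it is the correct spelling here.

D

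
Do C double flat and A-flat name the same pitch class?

Two spellings are enharmonically equivalent only if they share a pitch class.
Here Cbb → 10, Ab → 8; 8 ≠ 10, so they are not.

No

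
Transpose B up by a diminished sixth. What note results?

Gb

A sixth above B lands on the letter G.
A diminished sixth spans 7 semitones, so B moves to pitch class 6. On the letter G that is Gb.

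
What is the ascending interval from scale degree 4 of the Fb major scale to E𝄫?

perfect fourth

Scale degree 4 of Fb major is Bbb.
Bbb up to Ebb: letters B→E make it a fourth; 5 semitones makes it perfect.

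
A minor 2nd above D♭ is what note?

D up a major second is E, so the target letter is E.
From Db, a minor second is 1 semitone up: Ebb.

Ebb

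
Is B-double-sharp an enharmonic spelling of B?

No

B## is pitch class 1; B is pitch class 11.
The pitch classes differ (1 vs. 11), so they are not enharmonic equivalents.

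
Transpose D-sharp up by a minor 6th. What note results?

B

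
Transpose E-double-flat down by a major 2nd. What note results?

E down a major second is D, so the target letter is D.
From Ebb, a major second is 2 semitones down: Dbb.

Dbb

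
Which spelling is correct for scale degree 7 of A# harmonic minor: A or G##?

G##

Each scale degree takes a distinct letter name. Degree 7 of a scale on A must use the letter G.
G## and A are enharmonically the same pitch, but only G## uses the letter G, so it is the correct spelling here.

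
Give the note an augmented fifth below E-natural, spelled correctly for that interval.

Ab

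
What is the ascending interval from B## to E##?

perfect fourth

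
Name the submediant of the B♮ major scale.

G#

The B major scale runs B C# D# E F# G# A#.
Degree 6 is G#.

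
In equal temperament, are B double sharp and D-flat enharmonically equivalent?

B## is pitch class 1; Db is pitch class 1.
All spellings map to pitch class 1, so they are enharmonically equivalent.

Yes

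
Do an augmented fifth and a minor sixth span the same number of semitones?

Yes

An augmented fifth spans 8 semitones; a minor sixth spans 8.
They are enharmonically equivalent.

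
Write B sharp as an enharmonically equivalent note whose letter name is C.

B# is pitch class 0. The letter C alone is pitch class 0.
Pitch class 0 on C needs no accidental: C.

C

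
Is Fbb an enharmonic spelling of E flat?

Fbb is pitch class 3; Eb is pitch class 3.
All spellings map to pitch class 3, so they are enharmonically equivalent.

Yes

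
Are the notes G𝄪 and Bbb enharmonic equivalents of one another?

Yes

G## = pitch class 9 and Bbb = pitch class 9 — the same pitch class, so they are enharmonic equivalents.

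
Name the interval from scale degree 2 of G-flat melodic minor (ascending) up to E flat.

perfect fifth

Scale degree 2 of Gb melodic minor (ascending) is Ab.
Ab up to Eb: letters A→E make it a fifth; 7 semitones makes it perfect.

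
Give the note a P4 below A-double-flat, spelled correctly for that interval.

A down a perfect fourth is E, so the target letter is E.
From Abb, a perfect fourth is 5 semitones down: Ebb.

Ebb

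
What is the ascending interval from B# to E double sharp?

The letter names run B→E, a span of 3 letter steps, so the interval is some kind of fourth.
B# to E## is 6 semitones. A perfect fourth is 5, so 6 makes it augmented.

augmented fourth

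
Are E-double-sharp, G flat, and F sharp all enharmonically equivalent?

Yes

E## = pitch class 6 and Gb = pitch class 6 and F# = pitch class 6 — the same pitch class, so they are enharmonic equivalents.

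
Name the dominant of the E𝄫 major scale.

Bbb

The Ebb major scale runs Ebb Fb Gb Abb Bbb Cb Db.
Degree 5 is Bbb.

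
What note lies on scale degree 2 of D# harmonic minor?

Degree 2 takes the letter 1 step above D, which is E.
In harmonic minor, degree 2 sits 2 semitones above the tonic. D# + 2 semitones is pitch class 5, spelled on E as E#.

E#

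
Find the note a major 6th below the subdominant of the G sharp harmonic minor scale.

The subdominant of G# harmonic minor is C#.
A major sixth (9 semitones) below C# lands on the letter E, giving E.

E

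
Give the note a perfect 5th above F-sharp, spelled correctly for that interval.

F up a perfect fifth is C, so the target letter is C.
From F#, a perfect fifth is 7 semitones up: C#.

C#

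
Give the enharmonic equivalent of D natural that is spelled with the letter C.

C##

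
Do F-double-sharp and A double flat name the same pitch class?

F## is pitch class 7; Abb is pitch class 7.
All spellings map to pitch class 7, so they are enharmonically equivalent.

Yes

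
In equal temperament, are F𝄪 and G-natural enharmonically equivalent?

Yes

F## is pitch class 7; G is pitch class 7.
All spellings map to pitch class 7, so they are enharmonically equivalent.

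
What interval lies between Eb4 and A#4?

doubly augmented fourth

Counting letters E–F–G–A gives a fourth.
Eb→A# = 7 semitones, 2 wider than the perfect fourth (5), so doubly augmented.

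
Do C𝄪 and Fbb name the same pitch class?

No

Two spellings are enharmonically equivalent only if they share a pitch class.
Here C## → 2, Fbb → 3; 2 ≠ 3, so they are not.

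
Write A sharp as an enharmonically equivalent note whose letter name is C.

A# is pitch class 10. The letter C alone is pitch class 0.
To reach pitch class 10 from C requires an offset of -2 semitones, i.e. double flat: Cbb.

Cbb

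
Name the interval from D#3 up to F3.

diminished third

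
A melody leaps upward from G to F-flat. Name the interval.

diminished seventh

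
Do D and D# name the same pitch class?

No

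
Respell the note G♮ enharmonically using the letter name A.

Abb

G is pitch class 7. The letter A alone is pitch class 9.
To reach pitch class 7 from A requires an offset of -2 semitones, i.e. double flat: Abb.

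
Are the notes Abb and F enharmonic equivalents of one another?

No

Abb is pitch class 7; F is pitch class 5.
The pitch classes differ (7 vs. 5), so they are not enharmonic equivalents.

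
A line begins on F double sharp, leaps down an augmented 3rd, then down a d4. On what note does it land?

A#

An augmented third down from F## is D (letter D, 5 semitones down).
A diminished fourth down from D is A# (letter A, 4 semitones down).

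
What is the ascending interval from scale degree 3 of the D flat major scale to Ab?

minor third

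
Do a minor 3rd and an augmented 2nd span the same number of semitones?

Yes

A minor third spans 3 semitones; an augmented second spans 3.
They are enharmonically equivalent.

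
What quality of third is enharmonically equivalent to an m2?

A minor second spans 1 semitone.
A third spanning 1 semitone is doubly diminished (the major third is 4).

doubly diminished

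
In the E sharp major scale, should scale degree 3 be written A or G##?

Each scale degree takes a distinct letter name. Degree 3 of a scale on E must use the letter G.
G## and A are enharmonically the same pitch, but only G## uses the letter G, so it is the correct spelling here.

G##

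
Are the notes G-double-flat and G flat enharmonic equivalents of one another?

Two spellings are enharmonically equivalent only if they share a pitch class.
Here Gbb → 5, Gb → 6; 5 ≠ 6, so they are not.

No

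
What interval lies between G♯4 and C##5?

The letter names run G→C, a span of 3 letter steps, so the interval is some kind of fourth.
G# to C## is 6 semitones. A perfect fourth is 5, so 6 makes it augmented.

augmented fourth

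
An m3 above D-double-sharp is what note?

F##

D up a major third is F#, so the target letter is F.
From D##, a minor third is 3 semitones up: F##.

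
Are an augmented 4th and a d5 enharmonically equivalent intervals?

An augmented fourth spans 6 semitones; a diminished fifth spans 6.
They are enharmonically equivalent.

Yes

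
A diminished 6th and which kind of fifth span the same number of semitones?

perfect

A diminished sixth spans 7 semitones.
A fifth spanning 7 semitones is perfect (the perfect fifth is 7).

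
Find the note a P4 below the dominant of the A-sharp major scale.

The dominant of A# major is E#.
A perfect fourth (5 semitones) below E# lands on the letter B, giving B#.

B#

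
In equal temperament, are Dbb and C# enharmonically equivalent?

No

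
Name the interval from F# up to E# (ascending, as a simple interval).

major seventh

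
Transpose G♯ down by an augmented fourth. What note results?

D

G down a perfect fourth is D, so the target letter is D.
From G#, an augmented fourth is 6 semitones down: D.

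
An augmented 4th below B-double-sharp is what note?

B down a perfect fourth is F#, so the target letter is F.
From B##, an augmented fourth is 6 semitones down: F##.

F##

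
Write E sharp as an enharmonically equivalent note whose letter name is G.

Plain G sits 2 semitones above E#, so on the letter G the same pitch needs a double flat: Gbb.

Gbb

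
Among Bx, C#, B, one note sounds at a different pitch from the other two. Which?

In 12-tone equal temperament, enharmonic equivalents share a pitch class. B## is pitch class 1; C# is pitch class 1; B is pitch class 11.
B## and C# share pitch class 1, while B is pitch class 11.

B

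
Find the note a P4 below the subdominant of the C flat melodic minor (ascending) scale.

Cb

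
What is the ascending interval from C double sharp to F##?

The letter names run C→F, a span of 3 letter steps, so the interval is some kind of fourth.
C## to F## is 5 semitones. A perfect fourth is 5, so 5 makes it perfect.

perfect fourth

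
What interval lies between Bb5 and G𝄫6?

diminished sixth

The letter names run B→G, a span of 5 letter steps, so the interval is some kind of sixth.
Bb to Gbb is 7 semitones. A major sixth is 9, so 7 makes it diminished.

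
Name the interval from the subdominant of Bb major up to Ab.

perfect fourth

The subdominant of Bb major is Eb.
Eb up to Ab: letters E→A make it a fourth; 5 semitones makes it perfect.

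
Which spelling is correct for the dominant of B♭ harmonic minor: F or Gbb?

Each scale degree takes a distinct letter name. Degree 5 of a scale on B must use the letter F.
F and Gbb are enharmonically the same pitch, but only F uses the letter F, so it is the correct spelling here.

F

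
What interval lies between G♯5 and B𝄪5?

augmented third

The letter names run G→B, a span of 2 letter steps, so the interval is some kind of third.
G# to B## is 5 semitones. A major third is 4, so 5 makes it augmented.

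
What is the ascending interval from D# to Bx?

The letter names run D→B, a span of 5 letter steps, so the interval is some kind of sixth.
D# to B## is 10 semitones. A major sixth is 9, so 10 makes it augmented.

augmented sixth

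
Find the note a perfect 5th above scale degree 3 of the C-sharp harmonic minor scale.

Scale degree 3 of C# harmonic minor is E.
A perfect fifth (7 semitones) above E lands on the letter B, giving B.

B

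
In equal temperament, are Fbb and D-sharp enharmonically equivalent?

Fbb = pitch class 3 and D# = pitch class 3 — the same pitch class, so they are enharmonic equivalents.

Yes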